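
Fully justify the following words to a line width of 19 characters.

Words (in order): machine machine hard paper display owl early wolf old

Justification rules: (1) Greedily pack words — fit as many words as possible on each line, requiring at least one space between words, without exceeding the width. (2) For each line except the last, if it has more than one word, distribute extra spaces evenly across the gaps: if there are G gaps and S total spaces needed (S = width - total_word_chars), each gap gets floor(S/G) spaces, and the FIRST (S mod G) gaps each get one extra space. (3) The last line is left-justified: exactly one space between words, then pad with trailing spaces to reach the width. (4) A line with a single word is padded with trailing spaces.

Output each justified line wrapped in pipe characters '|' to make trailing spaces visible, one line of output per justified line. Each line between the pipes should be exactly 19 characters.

Line 1: ['machine', 'machine'] (min_width=15, slack=4)
Line 2: ['hard', 'paper', 'display'] (min_width=18, slack=1)
Line 3: ['owl', 'early', 'wolf', 'old'] (min_width=18, slack=1)

Answer: |machine     machine|
|hard  paper display|
|owl early wolf old |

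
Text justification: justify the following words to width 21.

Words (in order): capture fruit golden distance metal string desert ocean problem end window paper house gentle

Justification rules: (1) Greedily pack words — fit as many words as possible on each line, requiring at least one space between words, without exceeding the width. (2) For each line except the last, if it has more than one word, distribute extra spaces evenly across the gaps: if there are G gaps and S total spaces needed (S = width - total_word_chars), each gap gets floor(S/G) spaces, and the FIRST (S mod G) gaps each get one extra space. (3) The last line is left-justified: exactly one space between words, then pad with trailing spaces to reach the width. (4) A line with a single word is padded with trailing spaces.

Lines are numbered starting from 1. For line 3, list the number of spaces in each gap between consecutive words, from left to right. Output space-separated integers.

Answer: 2 1

Derivation:
Line 1: ['capture', 'fruit', 'golden'] (min_width=20, slack=1)
Line 2: ['distance', 'metal', 'string'] (min_width=21, slack=0)
Line 3: ['desert', 'ocean', 'problem'] (min_width=20, slack=1)
Line 4: ['end', 'window', 'paper'] (min_width=16, slack=5)
Line 5: ['house', 'gentle'] (min_width=12, slack=9)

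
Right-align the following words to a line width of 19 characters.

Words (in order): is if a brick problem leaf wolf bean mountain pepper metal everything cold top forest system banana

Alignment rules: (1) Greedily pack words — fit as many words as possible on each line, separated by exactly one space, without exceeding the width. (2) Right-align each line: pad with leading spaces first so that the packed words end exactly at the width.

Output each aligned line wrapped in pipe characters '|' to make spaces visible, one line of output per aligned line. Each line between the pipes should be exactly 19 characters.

Answer: |      is if a brick|
|  problem leaf wolf|
|      bean mountain|
|       pepper metal|
|everything cold top|
|      forest system|
|             banana|

Derivation:
Line 1: ['is', 'if', 'a', 'brick'] (min_width=13, slack=6)
Line 2: ['problem', 'leaf', 'wolf'] (min_width=17, slack=2)
Line 3: ['bean', 'mountain'] (min_width=13, slack=6)
Line 4: ['pepper', 'metal'] (min_width=12, slack=7)
Line 5: ['everything', 'cold', 'top'] (min_width=19, slack=0)
Line 6: ['forest', 'system'] (min_width=13, slack=6)
Line 7: ['banana'] (min_width=6, slack=13)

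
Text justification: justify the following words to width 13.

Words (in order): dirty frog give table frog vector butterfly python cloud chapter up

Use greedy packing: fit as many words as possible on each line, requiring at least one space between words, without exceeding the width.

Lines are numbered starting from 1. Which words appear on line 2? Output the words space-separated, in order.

Line 1: ['dirty', 'frog'] (min_width=10, slack=3)
Line 2: ['give', 'table'] (min_width=10, slack=3)
Line 3: ['frog', 'vector'] (min_width=11, slack=2)
Line 4: ['butterfly'] (min_width=9, slack=4)
Line 5: ['python', 'cloud'] (min_width=12, slack=1)
Line 6: ['chapter', 'up'] (min_width=10, slack=3)

Answer: give table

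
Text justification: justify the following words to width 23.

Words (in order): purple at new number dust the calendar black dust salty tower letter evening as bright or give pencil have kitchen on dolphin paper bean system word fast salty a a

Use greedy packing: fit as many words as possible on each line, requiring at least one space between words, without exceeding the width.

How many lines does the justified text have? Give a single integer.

Answer: 8

Derivation:
Line 1: ['purple', 'at', 'new', 'number'] (min_width=20, slack=3)
Line 2: ['dust', 'the', 'calendar', 'black'] (min_width=23, slack=0)
Line 3: ['dust', 'salty', 'tower', 'letter'] (min_width=23, slack=0)
Line 4: ['evening', 'as', 'bright', 'or'] (min_width=20, slack=3)
Line 5: ['give', 'pencil', 'have'] (min_width=16, slack=7)
Line 6: ['kitchen', 'on', 'dolphin'] (min_width=18, slack=5)
Line 7: ['paper', 'bean', 'system', 'word'] (min_width=22, slack=1)
Line 8: ['fast', 'salty', 'a', 'a'] (min_width=14, slack=9)
Total lines: 8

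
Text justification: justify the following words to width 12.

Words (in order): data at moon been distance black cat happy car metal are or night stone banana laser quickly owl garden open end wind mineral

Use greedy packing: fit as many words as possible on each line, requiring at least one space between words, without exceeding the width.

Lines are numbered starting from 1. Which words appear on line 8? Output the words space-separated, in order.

Line 1: ['data', 'at', 'moon'] (min_width=12, slack=0)
Line 2: ['been'] (min_width=4, slack=8)
Line 3: ['distance'] (min_width=8, slack=4)
Line 4: ['black', 'cat'] (min_width=9, slack=3)
Line 5: ['happy', 'car'] (min_width=9, slack=3)
Line 6: ['metal', 'are', 'or'] (min_width=12, slack=0)
Line 7: ['night', 'stone'] (min_width=11, slack=1)
Line 8: ['banana', 'laser'] (min_width=12, slack=0)
Line 9: ['quickly', 'owl'] (min_width=11, slack=1)
Line 10: ['garden', 'open'] (min_width=11, slack=1)
Line 11: ['end', 'wind'] (min_width=8, slack=4)
Line 12: ['mineral'] (min_width=7, slack=5)

Answer: banana laser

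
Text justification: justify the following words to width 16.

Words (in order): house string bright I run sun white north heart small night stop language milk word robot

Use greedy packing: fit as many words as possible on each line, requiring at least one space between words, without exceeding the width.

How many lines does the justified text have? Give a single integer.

Line 1: ['house', 'string'] (min_width=12, slack=4)
Line 2: ['bright', 'I', 'run', 'sun'] (min_width=16, slack=0)
Line 3: ['white', 'north'] (min_width=11, slack=5)
Line 4: ['heart', 'small'] (min_width=11, slack=5)
Line 5: ['night', 'stop'] (min_width=10, slack=6)
Line 6: ['language', 'milk'] (min_width=13, slack=3)
Line 7: ['word', 'robot'] (min_width=10, slack=6)
Total lines: 7

Answer: 7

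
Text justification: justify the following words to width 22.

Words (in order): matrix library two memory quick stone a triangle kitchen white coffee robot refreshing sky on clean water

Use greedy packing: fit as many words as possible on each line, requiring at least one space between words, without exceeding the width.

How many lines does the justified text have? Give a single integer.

Answer: 6

Derivation:
Line 1: ['matrix', 'library', 'two'] (min_width=18, slack=4)
Line 2: ['memory', 'quick', 'stone', 'a'] (min_width=20, slack=2)
Line 3: ['triangle', 'kitchen', 'white'] (min_width=22, slack=0)
Line 4: ['coffee', 'robot'] (min_width=12, slack=10)
Line 5: ['refreshing', 'sky', 'on'] (min_width=17, slack=5)
Line 6: ['clean', 'water'] (min_width=11, slack=11)
Total lines: 6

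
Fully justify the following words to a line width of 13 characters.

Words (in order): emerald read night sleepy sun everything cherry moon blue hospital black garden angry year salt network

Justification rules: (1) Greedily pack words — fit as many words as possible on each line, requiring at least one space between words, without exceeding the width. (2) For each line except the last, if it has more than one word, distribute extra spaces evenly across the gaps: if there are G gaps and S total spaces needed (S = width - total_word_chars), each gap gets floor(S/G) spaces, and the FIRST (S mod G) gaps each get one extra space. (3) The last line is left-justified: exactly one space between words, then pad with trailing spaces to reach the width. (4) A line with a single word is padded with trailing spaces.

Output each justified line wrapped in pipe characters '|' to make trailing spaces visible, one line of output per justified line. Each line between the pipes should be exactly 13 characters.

Answer: |emerald  read|
|night  sleepy|
|sun          |
|everything   |
|cherry   moon|
|blue hospital|
|black  garden|
|angry    year|
|salt network |

Derivation:
Line 1: ['emerald', 'read'] (min_width=12, slack=1)
Line 2: ['night', 'sleepy'] (min_width=12, slack=1)
Line 3: ['sun'] (min_width=3, slack=10)
Line 4: ['everything'] (min_width=10, slack=3)
Line 5: ['cherry', 'moon'] (min_width=11, slack=2)
Line 6: ['blue', 'hospital'] (min_width=13, slack=0)
Line 7: ['black', 'garden'] (min_width=12, slack=1)
Line 8: ['angry', 'year'] (min_width=10, slack=3)
Line 9: ['salt', 'network'] (min_width=12, slack=1)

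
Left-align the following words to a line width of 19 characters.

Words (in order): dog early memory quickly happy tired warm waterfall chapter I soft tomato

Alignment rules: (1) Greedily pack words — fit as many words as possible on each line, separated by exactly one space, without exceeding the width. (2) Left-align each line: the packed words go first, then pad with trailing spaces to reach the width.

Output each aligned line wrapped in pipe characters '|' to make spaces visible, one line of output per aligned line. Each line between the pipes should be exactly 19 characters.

Answer: |dog early memory   |
|quickly happy tired|
|warm waterfall     |
|chapter I soft     |
|tomato             |

Derivation:
Line 1: ['dog', 'early', 'memory'] (min_width=16, slack=3)
Line 2: ['quickly', 'happy', 'tired'] (min_width=19, slack=0)
Line 3: ['warm', 'waterfall'] (min_width=14, slack=5)
Line 4: ['chapter', 'I', 'soft'] (min_width=14, slack=5)
Line 5: ['tomato'] (min_width=6, slack=13)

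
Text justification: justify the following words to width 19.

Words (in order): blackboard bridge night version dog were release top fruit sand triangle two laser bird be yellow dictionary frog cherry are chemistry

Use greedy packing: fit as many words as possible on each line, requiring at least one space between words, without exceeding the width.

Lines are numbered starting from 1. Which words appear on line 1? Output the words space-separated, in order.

Answer: blackboard bridge

Derivation:
Line 1: ['blackboard', 'bridge'] (min_width=17, slack=2)
Line 2: ['night', 'version', 'dog'] (min_width=17, slack=2)
Line 3: ['were', 'release', 'top'] (min_width=16, slack=3)
Line 4: ['fruit', 'sand', 'triangle'] (min_width=19, slack=0)
Line 5: ['two', 'laser', 'bird', 'be'] (min_width=17, slack=2)
Line 6: ['yellow', 'dictionary'] (min_width=17, slack=2)
Line 7: ['frog', 'cherry', 'are'] (min_width=15, slack=4)
Line 8: ['chemistry'] (min_width=9, slack=10)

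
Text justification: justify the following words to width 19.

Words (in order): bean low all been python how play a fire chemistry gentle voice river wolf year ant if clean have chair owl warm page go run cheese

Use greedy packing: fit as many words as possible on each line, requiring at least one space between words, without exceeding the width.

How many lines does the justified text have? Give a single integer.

Answer: 8

Derivation:
Line 1: ['bean', 'low', 'all', 'been'] (min_width=17, slack=2)
Line 2: ['python', 'how', 'play', 'a'] (min_width=17, slack=2)
Line 3: ['fire', 'chemistry'] (min_width=14, slack=5)
Line 4: ['gentle', 'voice', 'river'] (min_width=18, slack=1)
Line 5: ['wolf', 'year', 'ant', 'if'] (min_width=16, slack=3)
Line 6: ['clean', 'have', 'chair'] (min_width=16, slack=3)
Line 7: ['owl', 'warm', 'page', 'go'] (min_width=16, slack=3)
Line 8: ['run', 'cheese'] (min_width=10, slack=9)
Total lines: 8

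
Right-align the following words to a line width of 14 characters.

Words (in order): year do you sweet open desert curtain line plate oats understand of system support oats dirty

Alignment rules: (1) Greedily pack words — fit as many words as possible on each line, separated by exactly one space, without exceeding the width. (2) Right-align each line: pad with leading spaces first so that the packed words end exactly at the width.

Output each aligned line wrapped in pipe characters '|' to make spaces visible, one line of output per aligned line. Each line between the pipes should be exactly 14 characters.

Answer: |   year do you|
|    sweet open|
|desert curtain|
|    line plate|
|          oats|
| understand of|
|system support|
|    oats dirty|

Derivation:
Line 1: ['year', 'do', 'you'] (min_width=11, slack=3)
Line 2: ['sweet', 'open'] (min_width=10, slack=4)
Line 3: ['desert', 'curtain'] (min_width=14, slack=0)
Line 4: ['line', 'plate'] (min_width=10, slack=4)
Line 5: ['oats'] (min_width=4, slack=10)
Line 6: ['understand', 'of'] (min_width=13, slack=1)
Line 7: ['system', 'support'] (min_width=14, slack=0)
Line 8: ['oats', 'dirty'] (min_width=10, slack=4)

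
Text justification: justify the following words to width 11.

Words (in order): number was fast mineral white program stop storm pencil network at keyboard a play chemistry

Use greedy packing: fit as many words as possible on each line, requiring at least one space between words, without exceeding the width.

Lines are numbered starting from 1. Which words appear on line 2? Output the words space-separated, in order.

Answer: fast

Derivation:
Line 1: ['number', 'was'] (min_width=10, slack=1)
Line 2: ['fast'] (min_width=4, slack=7)
Line 3: ['mineral'] (min_width=7, slack=4)
Line 4: ['white'] (min_width=5, slack=6)
Line 5: ['program'] (min_width=7, slack=4)
Line 6: ['stop', 'storm'] (min_width=10, slack=1)
Line 7: ['pencil'] (min_width=6, slack=5)
Line 8: ['network', 'at'] (min_width=10, slack=1)
Line 9: ['keyboard', 'a'] (min_width=10, slack=1)
Line 10: ['play'] (min_width=4, slack=7)
Line 11: ['chemistry'] (min_width=9, slack=2)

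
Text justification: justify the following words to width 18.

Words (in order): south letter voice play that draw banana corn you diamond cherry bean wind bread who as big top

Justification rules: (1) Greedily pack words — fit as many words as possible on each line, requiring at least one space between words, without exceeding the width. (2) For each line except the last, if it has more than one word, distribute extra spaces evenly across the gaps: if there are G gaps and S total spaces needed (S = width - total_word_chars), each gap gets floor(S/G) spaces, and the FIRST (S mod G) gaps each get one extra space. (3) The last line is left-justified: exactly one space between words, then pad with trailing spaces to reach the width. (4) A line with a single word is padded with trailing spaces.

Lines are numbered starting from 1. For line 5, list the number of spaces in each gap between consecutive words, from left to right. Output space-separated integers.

Line 1: ['south', 'letter', 'voice'] (min_width=18, slack=0)
Line 2: ['play', 'that', 'draw'] (min_width=14, slack=4)
Line 3: ['banana', 'corn', 'you'] (min_width=15, slack=3)
Line 4: ['diamond', 'cherry'] (min_width=14, slack=4)
Line 5: ['bean', 'wind', 'bread'] (min_width=15, slack=3)
Line 6: ['who', 'as', 'big', 'top'] (min_width=14, slack=4)

Answer: 3 2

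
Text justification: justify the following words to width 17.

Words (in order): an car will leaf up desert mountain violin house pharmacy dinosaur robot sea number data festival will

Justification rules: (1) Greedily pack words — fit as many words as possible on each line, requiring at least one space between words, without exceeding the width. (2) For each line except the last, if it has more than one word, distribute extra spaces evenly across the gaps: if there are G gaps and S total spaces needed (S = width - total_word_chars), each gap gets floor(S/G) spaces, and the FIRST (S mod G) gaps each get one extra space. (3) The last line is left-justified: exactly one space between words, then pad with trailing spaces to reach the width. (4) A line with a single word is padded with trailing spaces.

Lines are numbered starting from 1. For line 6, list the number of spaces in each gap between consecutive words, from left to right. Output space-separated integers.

Line 1: ['an', 'car', 'will', 'leaf'] (min_width=16, slack=1)
Line 2: ['up', 'desert'] (min_width=9, slack=8)
Line 3: ['mountain', 'violin'] (min_width=15, slack=2)
Line 4: ['house', 'pharmacy'] (min_width=14, slack=3)
Line 5: ['dinosaur', 'robot'] (min_width=14, slack=3)
Line 6: ['sea', 'number', 'data'] (min_width=15, slack=2)
Line 7: ['festival', 'will'] (min_width=13, slack=4)

Answer: 2 2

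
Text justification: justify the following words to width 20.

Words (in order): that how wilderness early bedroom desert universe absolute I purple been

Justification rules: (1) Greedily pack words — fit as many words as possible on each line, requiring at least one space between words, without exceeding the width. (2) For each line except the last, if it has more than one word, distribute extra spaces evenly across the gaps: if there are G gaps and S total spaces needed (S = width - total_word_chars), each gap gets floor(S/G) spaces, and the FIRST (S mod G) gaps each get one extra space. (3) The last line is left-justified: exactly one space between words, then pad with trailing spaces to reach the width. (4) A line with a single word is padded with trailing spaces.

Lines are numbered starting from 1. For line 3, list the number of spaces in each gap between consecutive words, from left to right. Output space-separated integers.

Answer: 2 1

Derivation:
Line 1: ['that', 'how', 'wilderness'] (min_width=19, slack=1)
Line 2: ['early', 'bedroom', 'desert'] (min_width=20, slack=0)
Line 3: ['universe', 'absolute', 'I'] (min_width=19, slack=1)
Line 4: ['purple', 'been'] (min_width=11, slack=9)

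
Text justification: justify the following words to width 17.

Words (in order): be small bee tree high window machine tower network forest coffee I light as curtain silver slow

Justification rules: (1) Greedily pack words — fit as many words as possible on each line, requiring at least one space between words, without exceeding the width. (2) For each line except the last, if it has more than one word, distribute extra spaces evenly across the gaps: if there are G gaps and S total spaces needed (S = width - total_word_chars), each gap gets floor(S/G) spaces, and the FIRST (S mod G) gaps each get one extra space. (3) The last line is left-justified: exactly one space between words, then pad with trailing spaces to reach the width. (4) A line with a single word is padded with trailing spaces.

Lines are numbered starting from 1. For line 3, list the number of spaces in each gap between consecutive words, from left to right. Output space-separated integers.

Answer: 5

Derivation:
Line 1: ['be', 'small', 'bee', 'tree'] (min_width=17, slack=0)
Line 2: ['high', 'window'] (min_width=11, slack=6)
Line 3: ['machine', 'tower'] (min_width=13, slack=4)
Line 4: ['network', 'forest'] (min_width=14, slack=3)
Line 5: ['coffee', 'I', 'light', 'as'] (min_width=17, slack=0)
Line 6: ['curtain', 'silver'] (min_width=14, slack=3)
Line 7: ['slow'] (min_width=4, slack=13)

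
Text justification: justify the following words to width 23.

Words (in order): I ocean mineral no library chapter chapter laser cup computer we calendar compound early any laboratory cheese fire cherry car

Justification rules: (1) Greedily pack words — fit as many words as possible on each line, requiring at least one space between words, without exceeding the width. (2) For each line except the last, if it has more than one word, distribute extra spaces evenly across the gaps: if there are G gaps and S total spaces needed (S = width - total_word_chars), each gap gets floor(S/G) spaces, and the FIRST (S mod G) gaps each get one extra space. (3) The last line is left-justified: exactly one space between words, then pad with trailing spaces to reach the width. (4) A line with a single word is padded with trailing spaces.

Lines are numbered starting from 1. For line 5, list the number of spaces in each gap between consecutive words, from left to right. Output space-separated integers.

Line 1: ['I', 'ocean', 'mineral', 'no'] (min_width=18, slack=5)
Line 2: ['library', 'chapter', 'chapter'] (min_width=23, slack=0)
Line 3: ['laser', 'cup', 'computer', 'we'] (min_width=21, slack=2)
Line 4: ['calendar', 'compound', 'early'] (min_width=23, slack=0)
Line 5: ['any', 'laboratory', 'cheese'] (min_width=21, slack=2)
Line 6: ['fire', 'cherry', 'car'] (min_width=15, slack=8)

Answer: 2 2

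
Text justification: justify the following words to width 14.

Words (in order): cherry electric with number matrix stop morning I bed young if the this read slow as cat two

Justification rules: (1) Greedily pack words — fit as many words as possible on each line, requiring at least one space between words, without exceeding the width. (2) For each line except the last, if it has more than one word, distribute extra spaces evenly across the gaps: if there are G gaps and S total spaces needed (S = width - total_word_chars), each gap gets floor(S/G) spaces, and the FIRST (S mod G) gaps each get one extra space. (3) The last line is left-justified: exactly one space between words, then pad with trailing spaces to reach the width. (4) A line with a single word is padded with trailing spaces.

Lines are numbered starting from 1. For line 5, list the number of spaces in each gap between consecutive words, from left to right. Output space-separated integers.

Answer: 2 2

Derivation:
Line 1: ['cherry'] (min_width=6, slack=8)
Line 2: ['electric', 'with'] (min_width=13, slack=1)
Line 3: ['number', 'matrix'] (min_width=13, slack=1)
Line 4: ['stop', 'morning', 'I'] (min_width=14, slack=0)
Line 5: ['bed', 'young', 'if'] (min_width=12, slack=2)
Line 6: ['the', 'this', 'read'] (min_width=13, slack=1)
Line 7: ['slow', 'as', 'cat'] (min_width=11, slack=3)
Line 8: ['two'] (min_width=3, slack=11)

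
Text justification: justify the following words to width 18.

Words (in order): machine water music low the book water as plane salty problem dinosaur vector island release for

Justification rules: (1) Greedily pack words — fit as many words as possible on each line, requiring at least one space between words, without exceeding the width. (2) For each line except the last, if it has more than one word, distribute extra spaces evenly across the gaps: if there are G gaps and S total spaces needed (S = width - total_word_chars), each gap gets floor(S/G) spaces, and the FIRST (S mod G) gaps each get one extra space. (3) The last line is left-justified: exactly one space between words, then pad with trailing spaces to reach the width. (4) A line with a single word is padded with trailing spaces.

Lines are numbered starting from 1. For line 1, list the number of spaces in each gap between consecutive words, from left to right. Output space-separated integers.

Line 1: ['machine', 'water'] (min_width=13, slack=5)
Line 2: ['music', 'low', 'the', 'book'] (min_width=18, slack=0)
Line 3: ['water', 'as', 'plane'] (min_width=14, slack=4)
Line 4: ['salty', 'problem'] (min_width=13, slack=5)
Line 5: ['dinosaur', 'vector'] (min_width=15, slack=3)
Line 6: ['island', 'release', 'for'] (min_width=18, slack=0)

Answer: 6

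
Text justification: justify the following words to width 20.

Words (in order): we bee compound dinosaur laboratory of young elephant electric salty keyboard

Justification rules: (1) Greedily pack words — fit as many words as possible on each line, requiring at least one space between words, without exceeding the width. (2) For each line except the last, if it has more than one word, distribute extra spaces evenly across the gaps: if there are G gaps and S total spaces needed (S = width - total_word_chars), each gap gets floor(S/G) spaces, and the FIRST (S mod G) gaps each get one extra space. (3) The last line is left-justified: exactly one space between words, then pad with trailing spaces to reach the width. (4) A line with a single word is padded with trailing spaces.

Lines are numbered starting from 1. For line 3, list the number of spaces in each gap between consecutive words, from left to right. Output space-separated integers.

Line 1: ['we', 'bee', 'compound'] (min_width=15, slack=5)
Line 2: ['dinosaur', 'laboratory'] (min_width=19, slack=1)
Line 3: ['of', 'young', 'elephant'] (min_width=17, slack=3)
Line 4: ['electric', 'salty'] (min_width=14, slack=6)
Line 5: ['keyboard'] (min_width=8, slack=12)

Answer: 3 2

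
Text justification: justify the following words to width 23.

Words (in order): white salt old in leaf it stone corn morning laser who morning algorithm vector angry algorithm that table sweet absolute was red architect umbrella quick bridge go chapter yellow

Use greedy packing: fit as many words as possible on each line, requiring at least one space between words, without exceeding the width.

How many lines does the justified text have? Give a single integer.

Line 1: ['white', 'salt', 'old', 'in', 'leaf'] (min_width=22, slack=1)
Line 2: ['it', 'stone', 'corn', 'morning'] (min_width=21, slack=2)
Line 3: ['laser', 'who', 'morning'] (min_width=17, slack=6)
Line 4: ['algorithm', 'vector', 'angry'] (min_width=22, slack=1)
Line 5: ['algorithm', 'that', 'table'] (min_width=20, slack=3)
Line 6: ['sweet', 'absolute', 'was', 'red'] (min_width=22, slack=1)
Line 7: ['architect', 'umbrella'] (min_width=18, slack=5)
Line 8: ['quick', 'bridge', 'go', 'chapter'] (min_width=23, slack=0)
Line 9: ['yellow'] (min_width=6, slack=17)
Total lines: 9

Answer: 9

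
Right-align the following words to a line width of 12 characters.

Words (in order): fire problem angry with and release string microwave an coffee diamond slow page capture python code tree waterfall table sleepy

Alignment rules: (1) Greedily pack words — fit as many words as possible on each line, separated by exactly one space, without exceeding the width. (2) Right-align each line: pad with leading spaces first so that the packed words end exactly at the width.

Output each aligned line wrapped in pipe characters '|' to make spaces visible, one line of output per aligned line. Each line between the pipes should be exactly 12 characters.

Line 1: ['fire', 'problem'] (min_width=12, slack=0)
Line 2: ['angry', 'with'] (min_width=10, slack=2)
Line 3: ['and', 'release'] (min_width=11, slack=1)
Line 4: ['string'] (min_width=6, slack=6)
Line 5: ['microwave', 'an'] (min_width=12, slack=0)
Line 6: ['coffee'] (min_width=6, slack=6)
Line 7: ['diamond', 'slow'] (min_width=12, slack=0)
Line 8: ['page', 'capture'] (min_width=12, slack=0)
Line 9: ['python', 'code'] (min_width=11, slack=1)
Line 10: ['tree'] (min_width=4, slack=8)
Line 11: ['waterfall'] (min_width=9, slack=3)
Line 12: ['table', 'sleepy'] (min_width=12, slack=0)

Answer: |fire problem|
|  angry with|
| and release|
|      string|
|microwave an|
|      coffee|
|diamond slow|
|page capture|
| python code|
|        tree|
|   waterfall|
|table sleepy|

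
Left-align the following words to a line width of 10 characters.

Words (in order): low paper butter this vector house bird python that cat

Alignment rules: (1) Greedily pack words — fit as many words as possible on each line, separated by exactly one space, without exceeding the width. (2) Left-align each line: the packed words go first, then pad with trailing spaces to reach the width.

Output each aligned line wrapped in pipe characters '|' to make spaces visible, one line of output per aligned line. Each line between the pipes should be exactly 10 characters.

Line 1: ['low', 'paper'] (min_width=9, slack=1)
Line 2: ['butter'] (min_width=6, slack=4)
Line 3: ['this'] (min_width=4, slack=6)
Line 4: ['vector'] (min_width=6, slack=4)
Line 5: ['house', 'bird'] (min_width=10, slack=0)
Line 6: ['python'] (min_width=6, slack=4)
Line 7: ['that', 'cat'] (min_width=8, slack=2)

Answer: |low paper |
|butter    |
|this      |
|vector    |
|house bird|
|python    |
|that cat  |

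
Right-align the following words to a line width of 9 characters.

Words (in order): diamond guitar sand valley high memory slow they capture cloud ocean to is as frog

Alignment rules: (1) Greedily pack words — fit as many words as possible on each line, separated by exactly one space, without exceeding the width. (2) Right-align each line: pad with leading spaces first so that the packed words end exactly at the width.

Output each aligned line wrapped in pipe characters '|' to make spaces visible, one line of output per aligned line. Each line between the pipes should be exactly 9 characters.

Line 1: ['diamond'] (min_width=7, slack=2)
Line 2: ['guitar'] (min_width=6, slack=3)
Line 3: ['sand'] (min_width=4, slack=5)
Line 4: ['valley'] (min_width=6, slack=3)
Line 5: ['high'] (min_width=4, slack=5)
Line 6: ['memory'] (min_width=6, slack=3)
Line 7: ['slow', 'they'] (min_width=9, slack=0)
Line 8: ['capture'] (min_width=7, slack=2)
Line 9: ['cloud'] (min_width=5, slack=4)
Line 10: ['ocean', 'to'] (min_width=8, slack=1)
Line 11: ['is', 'as'] (min_width=5, slack=4)
Line 12: ['frog'] (min_width=4, slack=5)

Answer: |  diamond|
|   guitar|
|     sand|
|   valley|
|     high|
|   memory|
|slow they|
|  capture|
|    cloud|
| ocean to|
|    is as|
|     frog|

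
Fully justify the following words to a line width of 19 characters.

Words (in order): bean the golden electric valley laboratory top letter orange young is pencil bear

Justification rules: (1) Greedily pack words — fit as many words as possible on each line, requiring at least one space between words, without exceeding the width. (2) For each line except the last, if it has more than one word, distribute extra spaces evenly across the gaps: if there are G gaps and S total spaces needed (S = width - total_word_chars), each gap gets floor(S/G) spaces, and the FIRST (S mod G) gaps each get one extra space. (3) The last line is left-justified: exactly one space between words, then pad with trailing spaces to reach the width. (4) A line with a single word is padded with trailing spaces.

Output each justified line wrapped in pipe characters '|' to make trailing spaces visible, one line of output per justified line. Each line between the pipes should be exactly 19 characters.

Answer: |bean   the   golden|
|electric     valley|
|laboratory      top|
|letter orange young|
|is pencil bear     |

Derivation:
Line 1: ['bean', 'the', 'golden'] (min_width=15, slack=4)
Line 2: ['electric', 'valley'] (min_width=15, slack=4)
Line 3: ['laboratory', 'top'] (min_width=14, slack=5)
Line 4: ['letter', 'orange', 'young'] (min_width=19, slack=0)
Line 5: ['is', 'pencil', 'bear'] (min_width=14, slack=5)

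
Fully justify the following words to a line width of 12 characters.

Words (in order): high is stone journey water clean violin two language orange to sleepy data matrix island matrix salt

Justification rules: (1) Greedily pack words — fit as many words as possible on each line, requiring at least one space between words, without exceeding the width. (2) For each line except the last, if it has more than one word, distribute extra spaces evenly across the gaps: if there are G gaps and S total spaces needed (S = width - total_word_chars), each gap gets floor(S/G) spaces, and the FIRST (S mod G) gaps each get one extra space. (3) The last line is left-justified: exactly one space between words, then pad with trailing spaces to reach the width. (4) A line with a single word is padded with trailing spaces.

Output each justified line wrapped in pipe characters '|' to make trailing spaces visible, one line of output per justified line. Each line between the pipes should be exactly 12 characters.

Answer: |high      is|
|stone       |
|journey     |
|water  clean|
|violin   two|
|language    |
|orange    to|
|sleepy  data|
|matrix      |
|island      |
|matrix salt |

Derivation:
Line 1: ['high', 'is'] (min_width=7, slack=5)
Line 2: ['stone'] (min_width=5, slack=7)
Line 3: ['journey'] (min_width=7, slack=5)
Line 4: ['water', 'clean'] (min_width=11, slack=1)
Line 5: ['violin', 'two'] (min_width=10, slack=2)
Line 6: ['language'] (min_width=8, slack=4)
Line 7: ['orange', 'to'] (min_width=9, slack=3)
Line 8: ['sleepy', 'data'] (min_width=11, slack=1)
Line 9: ['matrix'] (min_width=6, slack=6)
Line 10: ['island'] (min_width=6, slack=6)
Line 11: ['matrix', 'salt'] (min_width=11, slack=1)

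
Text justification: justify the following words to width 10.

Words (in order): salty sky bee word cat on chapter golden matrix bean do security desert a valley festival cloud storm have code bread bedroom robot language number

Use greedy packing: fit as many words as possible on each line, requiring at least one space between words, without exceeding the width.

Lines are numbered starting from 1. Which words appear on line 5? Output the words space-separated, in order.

Answer: golden

Derivation:
Line 1: ['salty', 'sky'] (min_width=9, slack=1)
Line 2: ['bee', 'word'] (min_width=8, slack=2)
Line 3: ['cat', 'on'] (min_width=6, slack=4)
Line 4: ['chapter'] (min_width=7, slack=3)
Line 5: ['golden'] (min_width=6, slack=4)
Line 6: ['matrix'] (min_width=6, slack=4)
Line 7: ['bean', 'do'] (min_width=7, slack=3)
Line 8: ['security'] (min_width=8, slack=2)
Line 9: ['desert', 'a'] (min_width=8, slack=2)
Line 10: ['valley'] (min_width=6, slack=4)
Line 11: ['festival'] (min_width=8, slack=2)
Line 12: ['cloud'] (min_width=5, slack=5)
Line 13: ['storm', 'have'] (min_width=10, slack=0)
Line 14: ['code', 'bread'] (min_width=10, slack=0)
Line 15: ['bedroom'] (min_width=7, slack=3)
Line 16: ['robot'] (min_width=5, slack=5)
Line 17: ['language'] (min_width=8, slack=2)
Line 18: ['number'] (min_width=6, slack=4)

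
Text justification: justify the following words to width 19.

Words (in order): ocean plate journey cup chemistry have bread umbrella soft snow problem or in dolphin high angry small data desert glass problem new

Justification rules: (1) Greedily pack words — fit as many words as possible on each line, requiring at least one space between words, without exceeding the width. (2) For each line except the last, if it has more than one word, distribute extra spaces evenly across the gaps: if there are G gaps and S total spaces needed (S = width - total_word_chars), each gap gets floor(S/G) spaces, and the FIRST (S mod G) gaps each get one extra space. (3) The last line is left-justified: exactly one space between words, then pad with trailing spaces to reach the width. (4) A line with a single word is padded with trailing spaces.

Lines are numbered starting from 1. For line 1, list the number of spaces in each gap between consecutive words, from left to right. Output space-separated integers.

Line 1: ['ocean', 'plate', 'journey'] (min_width=19, slack=0)
Line 2: ['cup', 'chemistry', 'have'] (min_width=18, slack=1)
Line 3: ['bread', 'umbrella', 'soft'] (min_width=19, slack=0)
Line 4: ['snow', 'problem', 'or', 'in'] (min_width=18, slack=1)
Line 5: ['dolphin', 'high', 'angry'] (min_width=18, slack=1)
Line 6: ['small', 'data', 'desert'] (min_width=17, slack=2)
Line 7: ['glass', 'problem', 'new'] (min_width=17, slack=2)

Answer: 1 1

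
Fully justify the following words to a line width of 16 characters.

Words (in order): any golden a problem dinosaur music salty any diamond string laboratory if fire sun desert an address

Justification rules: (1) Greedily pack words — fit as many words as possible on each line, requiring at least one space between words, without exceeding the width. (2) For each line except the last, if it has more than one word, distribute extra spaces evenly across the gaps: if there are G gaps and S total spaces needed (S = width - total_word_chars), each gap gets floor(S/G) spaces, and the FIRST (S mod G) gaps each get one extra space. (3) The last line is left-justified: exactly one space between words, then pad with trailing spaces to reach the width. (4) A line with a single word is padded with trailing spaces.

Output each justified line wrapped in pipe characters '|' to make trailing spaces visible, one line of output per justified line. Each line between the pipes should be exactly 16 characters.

Line 1: ['any', 'golden', 'a'] (min_width=12, slack=4)
Line 2: ['problem', 'dinosaur'] (min_width=16, slack=0)
Line 3: ['music', 'salty', 'any'] (min_width=15, slack=1)
Line 4: ['diamond', 'string'] (min_width=14, slack=2)
Line 5: ['laboratory', 'if'] (min_width=13, slack=3)
Line 6: ['fire', 'sun', 'desert'] (min_width=15, slack=1)
Line 7: ['an', 'address'] (min_width=10, slack=6)

Answer: |any   golden   a|
|problem dinosaur|
|music  salty any|
|diamond   string|
|laboratory    if|
|fire  sun desert|
|an address      |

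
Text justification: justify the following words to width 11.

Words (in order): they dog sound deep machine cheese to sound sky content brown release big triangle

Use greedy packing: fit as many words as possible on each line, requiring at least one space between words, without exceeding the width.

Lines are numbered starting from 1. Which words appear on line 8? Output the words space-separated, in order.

Line 1: ['they', 'dog'] (min_width=8, slack=3)
Line 2: ['sound', 'deep'] (min_width=10, slack=1)
Line 3: ['machine'] (min_width=7, slack=4)
Line 4: ['cheese', 'to'] (min_width=9, slack=2)
Line 5: ['sound', 'sky'] (min_width=9, slack=2)
Line 6: ['content'] (min_width=7, slack=4)
Line 7: ['brown'] (min_width=5, slack=6)
Line 8: ['release', 'big'] (min_width=11, slack=0)
Line 9: ['triangle'] (min_width=8, slack=3)

Answer: release big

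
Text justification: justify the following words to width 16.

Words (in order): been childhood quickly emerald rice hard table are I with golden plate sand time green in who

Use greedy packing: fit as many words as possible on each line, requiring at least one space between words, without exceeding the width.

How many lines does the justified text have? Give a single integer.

Answer: 7

Derivation:
Line 1: ['been', 'childhood'] (min_width=14, slack=2)
Line 2: ['quickly', 'emerald'] (min_width=15, slack=1)
Line 3: ['rice', 'hard', 'table'] (min_width=15, slack=1)
Line 4: ['are', 'I', 'with'] (min_width=10, slack=6)
Line 5: ['golden', 'plate'] (min_width=12, slack=4)
Line 6: ['sand', 'time', 'green'] (min_width=15, slack=1)
Line 7: ['in', 'who'] (min_width=6, slack=10)
Total lines: 7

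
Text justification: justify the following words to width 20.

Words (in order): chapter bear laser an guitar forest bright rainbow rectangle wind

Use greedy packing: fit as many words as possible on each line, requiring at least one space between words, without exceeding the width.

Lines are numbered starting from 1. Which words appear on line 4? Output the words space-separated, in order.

Answer: rectangle wind

Derivation:
Line 1: ['chapter', 'bear', 'laser'] (min_width=18, slack=2)
Line 2: ['an', 'guitar', 'forest'] (min_width=16, slack=4)
Line 3: ['bright', 'rainbow'] (min_width=14, slack=6)
Line 4: ['rectangle', 'wind'] (min_width=14, slack=6)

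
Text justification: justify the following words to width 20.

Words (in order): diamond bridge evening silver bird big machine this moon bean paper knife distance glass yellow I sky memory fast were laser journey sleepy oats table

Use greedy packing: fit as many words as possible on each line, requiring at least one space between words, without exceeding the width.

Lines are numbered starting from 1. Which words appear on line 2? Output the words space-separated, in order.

Line 1: ['diamond', 'bridge'] (min_width=14, slack=6)
Line 2: ['evening', 'silver', 'bird'] (min_width=19, slack=1)
Line 3: ['big', 'machine', 'this'] (min_width=16, slack=4)
Line 4: ['moon', 'bean', 'paper'] (min_width=15, slack=5)
Line 5: ['knife', 'distance', 'glass'] (min_width=20, slack=0)
Line 6: ['yellow', 'I', 'sky', 'memory'] (min_width=19, slack=1)
Line 7: ['fast', 'were', 'laser'] (min_width=15, slack=5)
Line 8: ['journey', 'sleepy', 'oats'] (min_width=19, slack=1)
Line 9: ['table'] (min_width=5, slack=15)

Answer: evening silver bird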